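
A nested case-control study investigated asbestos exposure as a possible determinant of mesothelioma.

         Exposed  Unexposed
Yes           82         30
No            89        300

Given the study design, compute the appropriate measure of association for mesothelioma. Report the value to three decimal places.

Reading the table with exposure as columns: a = 82 (Exposed, case), b = 89 (Exposed, non-case), c = 30 (Unexposed, case), d = 300.
This is a nested case-control study: participants were sampled on outcome status, so risks in the source population cannot be estimated directly — relative risk is not valid here. The odds ratio is the appropriate measure.
OR = (a·d)/(b·c) = (82 × 300) / (89 × 30) = 24600 / 2670 = 9.21348

9.213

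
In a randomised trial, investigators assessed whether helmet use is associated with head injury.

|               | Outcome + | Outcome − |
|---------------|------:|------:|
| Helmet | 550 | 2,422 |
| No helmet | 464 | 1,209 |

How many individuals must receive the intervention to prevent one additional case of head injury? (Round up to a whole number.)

11

Risk in treated group = 550/2972 = 0.18506; risk in control = 464/1673 = 0.27735.
Absolute risk reduction = 0.27735 − 0.18506 = 0.09229
NNT = 1 / ARR = 1 / 0.09229 = 10.836 → round up → 11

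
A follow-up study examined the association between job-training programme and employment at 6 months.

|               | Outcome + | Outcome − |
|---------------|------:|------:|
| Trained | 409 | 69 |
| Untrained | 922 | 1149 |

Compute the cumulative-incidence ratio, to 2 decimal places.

1.92

Cells: a = 409, b = 69, c = 922, d = 1149.
Risk in exposed = 409/478 = 0.85565; risk in unexposed = 922/2071 = 0.44520.
RR = 0.85565 / 0.44520 = 1.92196
The risk among the exposed is 1.92 times that among the unexposed.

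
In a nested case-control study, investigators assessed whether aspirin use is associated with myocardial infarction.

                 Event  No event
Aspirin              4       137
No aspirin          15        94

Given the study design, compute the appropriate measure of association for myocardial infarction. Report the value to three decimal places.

0.183

Cells: a = 4, b = 137, c = 15, d = 94.
This is a nested case-control study: participants were sampled on outcome status, so risks in the source population cannot be estimated directly — relative risk is not valid here. The odds ratio is the appropriate measure.
OR = (a·d)/(b·c) = (4 × 94) / (137 × 15) = 376 / 2055 = 0.18297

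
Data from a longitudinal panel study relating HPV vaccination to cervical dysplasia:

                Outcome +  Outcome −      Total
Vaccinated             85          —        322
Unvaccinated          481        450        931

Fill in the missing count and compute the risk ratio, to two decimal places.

The missing cell is in the exposed row: 322 − 85 = 237.
So a = 85, b = 237, c = 481, d = 450.
RR = [a/(a+b)] / [c/(c+d)] = (85/322) / (481/931) = 0.26398/0.51665 = 0.51094

0.51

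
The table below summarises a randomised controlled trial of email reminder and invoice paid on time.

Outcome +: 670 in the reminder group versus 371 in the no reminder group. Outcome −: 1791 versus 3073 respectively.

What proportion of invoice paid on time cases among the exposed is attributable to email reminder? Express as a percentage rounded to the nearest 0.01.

From the description: a = 670, b = 1791, c = 371, d = 3073.
Risk in exposed = 670/2461 = 0.27225; risk in unexposed = 371/3444 = 0.10772.
RR = 0.27225/0.10772 = 2.52727
AR% = (RR − 1)/RR × 100 = (2.52727 − 1)/2.52727 × 100 = 60.4317%

60.43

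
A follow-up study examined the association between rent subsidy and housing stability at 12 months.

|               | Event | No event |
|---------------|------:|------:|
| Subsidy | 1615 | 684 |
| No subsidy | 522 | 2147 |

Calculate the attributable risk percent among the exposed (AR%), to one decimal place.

72.2

Cells: a = 1615, b = 684, c = 522, d = 2147.
Risk in exposed = 1615/2299 = 0.70248; risk in unexposed = 522/2669 = 0.19558.
RR = 0.70248/0.19558 = 3.59180
AR% = (RR − 1)/RR × 100 = (3.59180 − 1)/3.59180 × 100 = 72.1588%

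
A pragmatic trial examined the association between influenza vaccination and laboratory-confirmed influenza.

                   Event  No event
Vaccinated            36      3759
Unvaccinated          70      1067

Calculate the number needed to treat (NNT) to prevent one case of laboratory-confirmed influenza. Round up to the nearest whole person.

20

Risk in treated group = 36/3795 = 0.00949; risk in control = 70/1137 = 0.06157.
Absolute risk reduction = 0.06157 − 0.00949 = 0.05208
NNT = 1 / ARR = 1 / 0.05208 = 19.201 → round up → 20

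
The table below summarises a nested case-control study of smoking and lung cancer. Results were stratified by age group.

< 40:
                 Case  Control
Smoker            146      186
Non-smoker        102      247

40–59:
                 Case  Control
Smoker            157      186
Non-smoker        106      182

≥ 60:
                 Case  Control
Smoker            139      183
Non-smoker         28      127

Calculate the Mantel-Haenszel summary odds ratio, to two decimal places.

1.94

OR_MH = Σ(aᵢdᵢ/nᵢ) / Σ(bᵢcᵢ/nᵢ), where nᵢ is the stratum total.
Stratum 1 (< 40): n = 681; a·d/n = 146·247/681 = 52.9545; b·c/n = 186·102/681 = 27.8590
Stratum 2 (40–59): n = 631; a·d/n = 157·182/631 = 45.2837; b·c/n = 186·106/631 = 31.2456
Stratum 3 (≥ 60): n = 477; a·d/n = 139·127/477 = 37.0084; b·c/n = 183·28/477 = 10.7421
OR_MH = (52.9545 + 45.2837 + 37.0084) / (27.8590 + 31.2456 + 10.7421) = 135.2465 / 69.8468 = 1.93633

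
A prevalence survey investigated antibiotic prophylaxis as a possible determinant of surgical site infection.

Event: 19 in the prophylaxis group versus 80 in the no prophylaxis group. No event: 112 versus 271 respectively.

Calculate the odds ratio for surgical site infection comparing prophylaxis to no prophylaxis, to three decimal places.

0.575

From the description: a = 19, b = 112, c = 80, d = 271.
OR = (a·d)/(b·c) = (19 × 271) / (112 × 80) = 5149 / 8960 = 0.57467
Exposure is associated with lower odds of surgical site infection (OR = 0.57 < 1).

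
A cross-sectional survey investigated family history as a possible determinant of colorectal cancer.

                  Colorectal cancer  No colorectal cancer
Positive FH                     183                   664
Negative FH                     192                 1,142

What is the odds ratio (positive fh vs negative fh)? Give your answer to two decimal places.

1.64

Cells: a = 183, b = 664, c = 192, d = 1142.
OR = (a·d)/(b·c) = (183 × 1142) / (664 × 192) = 208986 / 127488 = 1.63926
The odds of colorectal cancer are about 1.64 times as high in the positive fh group.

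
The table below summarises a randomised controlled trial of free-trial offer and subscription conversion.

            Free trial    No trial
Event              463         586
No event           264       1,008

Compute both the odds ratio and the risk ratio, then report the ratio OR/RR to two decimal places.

1.74

Reading the table with exposure as columns: a = 463 (Free trial, case), b = 264 (Free trial, non-case), c = 586 (No trial, case), d = 1008.
OR = (463·1008)/(264·586) = 466704/154704 = 3.01675
Risk in exposed = 463/727 = 0.63686; risk in unexposed = 586/1594 = 0.36763; RR = 1.73236
OR/RR = 3.01675 / 1.73236 = 1.74142
The outcome is not rare, so the OR lies further from 1 than the RR.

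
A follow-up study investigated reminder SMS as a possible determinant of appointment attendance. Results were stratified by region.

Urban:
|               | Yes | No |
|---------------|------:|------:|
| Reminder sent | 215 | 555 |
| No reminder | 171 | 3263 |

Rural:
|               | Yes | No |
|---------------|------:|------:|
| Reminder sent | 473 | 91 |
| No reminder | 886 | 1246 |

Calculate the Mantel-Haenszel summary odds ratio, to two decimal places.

OR_MH = Σ(aᵢdᵢ/nᵢ) / Σ(bᵢcᵢ/nᵢ), where nᵢ is the stratum total.
Stratum 1 (Urban): n = 4204; a·d/n = 215·3263/4204 = 166.8756; b·c/n = 555·171/4204 = 22.5749
Stratum 2 (Rural): n = 2696; a·d/n = 473·1246/2696 = 218.6046; b·c/n = 91·886/2696 = 29.9058
OR_MH = (166.8756 + 218.6046) / (22.5749 + 29.9058) = 385.4802 / 52.4807 = 7.34518

7.35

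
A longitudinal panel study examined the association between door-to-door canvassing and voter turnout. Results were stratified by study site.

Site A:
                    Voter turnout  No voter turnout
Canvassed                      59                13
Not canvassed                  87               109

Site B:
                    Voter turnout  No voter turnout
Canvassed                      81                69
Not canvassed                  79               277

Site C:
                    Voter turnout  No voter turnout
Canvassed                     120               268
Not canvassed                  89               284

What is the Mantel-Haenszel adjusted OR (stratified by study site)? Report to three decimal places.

2.441

OR_MH = Σ(aᵢdᵢ/nᵢ) / Σ(bᵢcᵢ/nᵢ), where nᵢ is the stratum total.
Stratum 1 (Site A): n = 268; a·d/n = 59·109/268 = 23.9963; b·c/n = 13·87/268 = 4.2201
Stratum 2 (Site B): n = 506; a·d/n = 81·277/506 = 44.3419; b·c/n = 69·79/506 = 10.7727
Stratum 3 (Site C): n = 761; a·d/n = 120·284/761 = 44.7832; b·c/n = 268·89/761 = 31.3430
OR_MH = (23.9963 + 44.3419 + 44.7832) / (4.2201 + 10.7727 + 31.3430) = 113.1213 / 46.3358 = 2.44134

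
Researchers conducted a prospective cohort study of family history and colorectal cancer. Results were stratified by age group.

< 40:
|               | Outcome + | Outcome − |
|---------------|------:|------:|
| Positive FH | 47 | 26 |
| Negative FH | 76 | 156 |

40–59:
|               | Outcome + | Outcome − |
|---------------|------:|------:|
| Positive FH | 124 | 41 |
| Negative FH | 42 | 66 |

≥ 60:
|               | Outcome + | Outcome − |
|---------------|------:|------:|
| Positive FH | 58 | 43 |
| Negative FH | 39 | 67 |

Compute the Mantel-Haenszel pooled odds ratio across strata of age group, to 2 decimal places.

3.48

OR_MH = Σ(aᵢdᵢ/nᵢ) / Σ(bᵢcᵢ/nᵢ), where nᵢ is the stratum total.
Stratum 1 (< 40): n = 305; a·d/n = 47·156/305 = 24.0393; b·c/n = 26·76/305 = 6.4787
Stratum 2 (40–59): n = 273; a·d/n = 124·66/273 = 29.9780; b·c/n = 41·42/273 = 6.3077
Stratum 3 (≥ 60): n = 207; a·d/n = 58·67/207 = 18.7729; b·c/n = 43·39/207 = 8.1014
OR_MH = (24.0393 + 29.9780 + 18.7729) / (6.4787 + 6.3077 + 8.1014) = 72.7903 / 20.8878 = 3.48482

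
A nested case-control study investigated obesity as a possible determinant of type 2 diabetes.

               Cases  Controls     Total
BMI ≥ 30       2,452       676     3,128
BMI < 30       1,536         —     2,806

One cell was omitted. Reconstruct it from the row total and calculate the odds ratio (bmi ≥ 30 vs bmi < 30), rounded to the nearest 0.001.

The missing cell is in the unexposed row: 2806 − 1536 = 1270.
So a = 2452, b = 676, c = 1536, d = 1270.
OR = (a·d)/(b·c) = (2452 × 1270) / (676 × 1536) = 3114040 / 1038336 = 2.99907

2.999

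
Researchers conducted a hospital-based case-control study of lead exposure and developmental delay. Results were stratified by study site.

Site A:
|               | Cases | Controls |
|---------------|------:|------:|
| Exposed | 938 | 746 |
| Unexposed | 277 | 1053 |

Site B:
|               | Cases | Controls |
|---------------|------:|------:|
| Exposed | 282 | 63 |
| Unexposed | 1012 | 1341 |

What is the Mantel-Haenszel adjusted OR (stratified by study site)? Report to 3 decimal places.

5.075

OR_MH = Σ(aᵢdᵢ/nᵢ) / Σ(bᵢcᵢ/nᵢ), where nᵢ is the stratum total.
Stratum 1 (Site A): n = 3014; a·d/n = 938·1053/3014 = 327.7087; b·c/n = 746·277/3014 = 68.5607
Stratum 2 (Site B): n = 2698; a·d/n = 282·1341/2698 = 140.1638; b·c/n = 63·1012/2698 = 23.6308
OR_MH = (327.7087 + 140.1638) / (68.5607 + 23.6308) = 467.8725 / 92.1916 = 5.07500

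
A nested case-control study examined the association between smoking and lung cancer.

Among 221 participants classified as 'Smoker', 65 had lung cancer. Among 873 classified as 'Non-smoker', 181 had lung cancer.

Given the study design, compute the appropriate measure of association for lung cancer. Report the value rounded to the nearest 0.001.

From the description: a = 65, b = 156, c = 181, d = 692.
This is a nested case-control study: participants were sampled on outcome status, so risks in the source population cannot be estimated directly — relative risk is not valid here. The odds ratio is the appropriate measure.
OR = (a·d)/(b·c) = (65 × 692) / (156 × 181) = 44980 / 28236 = 1.59300

1.593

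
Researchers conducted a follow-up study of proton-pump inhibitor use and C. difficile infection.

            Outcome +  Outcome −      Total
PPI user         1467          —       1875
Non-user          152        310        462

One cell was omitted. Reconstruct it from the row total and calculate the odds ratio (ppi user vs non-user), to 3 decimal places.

The missing cell is in the exposed row: 1875 − 1467 = 408.
So a = 1467, b = 408, c = 152, d = 310.
OR = (a·d)/(b·c) = (1467 × 310) / (408 × 152) = 454770 / 62016 = 7.33311

7.333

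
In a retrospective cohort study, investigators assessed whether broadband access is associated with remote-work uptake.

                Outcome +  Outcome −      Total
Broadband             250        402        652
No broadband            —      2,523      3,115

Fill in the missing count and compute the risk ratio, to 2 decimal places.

The missing cell is in the unexposed row: 3115 − 2523 = 592.
So a = 250, b = 402, c = 592, d = 2523.
RR = [a/(a+b)] / [c/(c+d)] = (250/652) / (592/3115) = 0.38344/0.19005 = 2.01757

2.02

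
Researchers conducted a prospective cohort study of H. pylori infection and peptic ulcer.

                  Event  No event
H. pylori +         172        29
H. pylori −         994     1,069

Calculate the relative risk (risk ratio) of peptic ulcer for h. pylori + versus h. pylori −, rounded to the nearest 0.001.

1.776

Cells: a = 172, b = 29, c = 994, d = 1069.
Risk in exposed = 172/201 = 0.85572; risk in unexposed = 994/2063 = 0.48182.
RR = 0.85572 / 0.48182 = 1.77601
The risk among the exposed is 1.78 times that among the unexposed.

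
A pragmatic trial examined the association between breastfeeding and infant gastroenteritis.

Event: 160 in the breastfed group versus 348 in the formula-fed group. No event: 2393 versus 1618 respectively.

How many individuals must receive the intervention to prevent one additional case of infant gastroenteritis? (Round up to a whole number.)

9

Risk in treated group = 160/2553 = 0.06267; risk in control = 348/1966 = 0.17701.
Absolute risk reduction = 0.17701 − 0.06267 = 0.11434
NNT = 1 / ARR = 1 / 0.11434 = 8.746 → round up → 9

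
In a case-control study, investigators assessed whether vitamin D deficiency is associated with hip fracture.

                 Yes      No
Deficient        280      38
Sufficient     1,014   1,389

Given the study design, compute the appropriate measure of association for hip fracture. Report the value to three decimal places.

10.093

Cells: a = 280, b = 38, c = 1014, d = 1389.
This is a case-control study: participants were sampled on outcome status, so risks in the source population cannot be estimated directly — relative risk is not valid here. The odds ratio is the appropriate measure.
OR = (a·d)/(b·c) = (280 × 1389) / (38 × 1014) = 388920 / 38532 = 10.09343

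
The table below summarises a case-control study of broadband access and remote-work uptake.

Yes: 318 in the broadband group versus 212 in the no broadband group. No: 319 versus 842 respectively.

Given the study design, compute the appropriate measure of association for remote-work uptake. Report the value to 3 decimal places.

From the description: a = 318, b = 319, c = 212, d = 842.
This is a case-control study: participants were sampled on outcome status, so risks in the source population cannot be estimated directly — relative risk is not valid here. The odds ratio is the appropriate measure.
OR = (a·d)/(b·c) = (318 × 842) / (319 × 212) = 267756 / 67628 = 3.95925

3.959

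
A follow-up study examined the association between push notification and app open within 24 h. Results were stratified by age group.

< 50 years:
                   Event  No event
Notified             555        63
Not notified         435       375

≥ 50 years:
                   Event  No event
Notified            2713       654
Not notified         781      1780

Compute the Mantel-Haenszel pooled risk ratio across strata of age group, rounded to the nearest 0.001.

RR_MH = Σ(aᵢ·n₀ᵢ/nᵢ) / Σ(cᵢ·n₁ᵢ/nᵢ), with n₁ᵢ = aᵢ+bᵢ (exposed), n₀ᵢ = cᵢ+dᵢ (unexposed), nᵢ = n₁ᵢ+n₀ᵢ.
Stratum 1 (< 50 years): n₁ = 618, n₀ = 810, n = 1428; a·n₀/n = 555·810/1428 = 314.8109; c·n₁/n = 435·618/1428 = 188.2563
Stratum 2 (≥ 50 years): n₁ = 3367, n₀ = 2561, n = 5928; a·n₀/n = 2713·2561/5928 = 1172.0636; c·n₁/n = 781·3367/5928 = 443.5943
RR_MH = (314.8109 + 1172.0636) / (188.2563 + 443.5943) = 1486.8745 / 631.8506 = 2.35321

2.353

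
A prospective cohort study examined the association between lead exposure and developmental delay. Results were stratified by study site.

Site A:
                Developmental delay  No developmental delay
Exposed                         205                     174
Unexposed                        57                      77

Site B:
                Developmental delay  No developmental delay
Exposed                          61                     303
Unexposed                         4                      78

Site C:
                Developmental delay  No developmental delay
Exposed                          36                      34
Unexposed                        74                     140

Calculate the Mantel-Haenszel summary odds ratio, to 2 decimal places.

OR_MH = Σ(aᵢdᵢ/nᵢ) / Σ(bᵢcᵢ/nᵢ), where nᵢ is the stratum total.
Stratum 1 (Site A): n = 513; a·d/n = 205·77/513 = 30.7700; b·c/n = 174·57/513 = 19.3333
Stratum 2 (Site B): n = 446; a·d/n = 61·78/446 = 10.6682; b·c/n = 303·4/446 = 2.7175
Stratum 3 (Site C): n = 284; a·d/n = 36·140/284 = 17.7465; b·c/n = 34·74/284 = 8.8592
OR_MH = (30.7700 + 10.6682 + 17.7465) / (19.3333 + 2.7175 + 8.8592) = 59.1846 / 30.9100 = 1.91474

1.91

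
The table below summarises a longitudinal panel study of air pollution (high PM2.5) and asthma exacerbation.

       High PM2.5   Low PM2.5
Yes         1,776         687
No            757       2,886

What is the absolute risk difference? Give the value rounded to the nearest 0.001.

0.509

Reading the table with exposure as columns: a = 1776 (High PM2.5, case), b = 757 (High PM2.5, non-case), c = 687 (Low PM2.5, case), d = 2886.
Risk in exposed = 1776/2533 = 0.701145; risk in unexposed = 687/3573 = 0.192275.
Risk difference = 0.701145 − 0.192275 = 0.508869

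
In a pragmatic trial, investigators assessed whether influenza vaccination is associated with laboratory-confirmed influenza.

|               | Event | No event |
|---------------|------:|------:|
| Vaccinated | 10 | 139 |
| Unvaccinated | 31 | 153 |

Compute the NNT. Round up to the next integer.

Risk in treated group = 10/149 = 0.06711; risk in control = 31/184 = 0.16848.
Absolute risk reduction = 0.16848 − 0.06711 = 0.10136
NNT = 1 / ARR = 1 / 0.10136 = 9.865 → round up → 10

10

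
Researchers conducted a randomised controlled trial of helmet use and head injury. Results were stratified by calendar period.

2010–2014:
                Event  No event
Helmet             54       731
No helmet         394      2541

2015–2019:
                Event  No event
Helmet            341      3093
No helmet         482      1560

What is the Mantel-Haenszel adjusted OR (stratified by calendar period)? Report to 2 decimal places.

OR_MH = Σ(aᵢdᵢ/nᵢ) / Σ(bᵢcᵢ/nᵢ), where nᵢ is the stratum total.
Stratum 1 (2010–2014): n = 3720; a·d/n = 54·2541/3720 = 36.8855; b·c/n = 731·394/3720 = 77.4231
Stratum 2 (2015–2019): n = 5476; a·d/n = 341·1560/5476 = 97.1439; b·c/n = 3093·482/5476 = 272.2473
OR_MH = (36.8855 + 97.1439) / (77.4231 + 272.2473) = 134.0294 / 349.6704 = 0.38330

0.38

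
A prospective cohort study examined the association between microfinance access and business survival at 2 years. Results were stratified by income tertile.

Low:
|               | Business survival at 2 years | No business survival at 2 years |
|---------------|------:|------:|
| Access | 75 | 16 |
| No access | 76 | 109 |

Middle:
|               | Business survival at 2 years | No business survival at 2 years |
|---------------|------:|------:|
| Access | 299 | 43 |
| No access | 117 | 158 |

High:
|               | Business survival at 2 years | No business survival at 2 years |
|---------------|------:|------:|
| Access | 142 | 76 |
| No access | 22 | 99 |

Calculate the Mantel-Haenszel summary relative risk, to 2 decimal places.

RR_MH = Σ(aᵢ·n₀ᵢ/nᵢ) / Σ(cᵢ·n₁ᵢ/nᵢ), with n₁ᵢ = aᵢ+bᵢ (exposed), n₀ᵢ = cᵢ+dᵢ (unexposed), nᵢ = n₁ᵢ+n₀ᵢ.
Stratum 1 (Low): n₁ = 91, n₀ = 185, n = 276; a·n₀/n = 75·185/276 = 50.2717; c·n₁/n = 76·91/276 = 25.0580
Stratum 2 (Middle): n₁ = 342, n₀ = 275, n = 617; a·n₀/n = 299·275/617 = 133.2658; c·n₁/n = 117·342/617 = 64.8525
Stratum 3 (High): n₁ = 218, n₀ = 121, n = 339; a·n₀/n = 142·121/339 = 50.6844; c·n₁/n = 22·218/339 = 14.1475
RR_MH = (50.2717 + 133.2658 + 50.6844) / (25.0580 + 64.8525 + 14.1475) = 234.2219 / 104.0580 = 2.25088

2.25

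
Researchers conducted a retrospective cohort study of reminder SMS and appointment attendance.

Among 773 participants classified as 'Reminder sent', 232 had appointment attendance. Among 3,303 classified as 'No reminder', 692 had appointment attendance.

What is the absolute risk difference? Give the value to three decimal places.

From the description: a = 232, b = 541, c = 692, d = 2611.
Risk in exposed = 232/773 = 0.300129; risk in unexposed = 692/3303 = 0.209507.
Risk difference = 0.300129 − 0.209507 = 0.090623

0.091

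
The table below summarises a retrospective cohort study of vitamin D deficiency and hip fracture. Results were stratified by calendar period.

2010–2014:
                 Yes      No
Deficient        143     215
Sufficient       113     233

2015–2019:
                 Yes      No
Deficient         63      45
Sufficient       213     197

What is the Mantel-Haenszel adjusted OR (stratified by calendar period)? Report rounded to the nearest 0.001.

OR_MH = Σ(aᵢdᵢ/nᵢ) / Σ(bᵢcᵢ/nᵢ), where nᵢ is the stratum total.
Stratum 1 (2010–2014): n = 704; a·d/n = 143·233/704 = 47.3281; b·c/n = 215·113/704 = 34.5099
Stratum 2 (2015–2019): n = 518; a·d/n = 63·197/518 = 23.9595; b·c/n = 45·213/518 = 18.5039
OR_MH = (47.3281 + 23.9595) / (34.5099 + 18.5039) = 71.2876 / 53.0138 = 1.34470

1.345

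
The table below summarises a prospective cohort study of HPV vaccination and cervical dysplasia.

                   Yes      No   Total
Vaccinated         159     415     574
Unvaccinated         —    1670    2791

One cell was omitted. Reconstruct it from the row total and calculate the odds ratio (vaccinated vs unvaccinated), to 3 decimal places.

The missing cell is in the unexposed row: 2791 − 1670 = 1121.
So a = 159, b = 415, c = 1121, d = 1670.
OR = (a·d)/(b·c) = (159 × 1670) / (415 × 1121) = 265530 / 465215 = 0.57077

0.571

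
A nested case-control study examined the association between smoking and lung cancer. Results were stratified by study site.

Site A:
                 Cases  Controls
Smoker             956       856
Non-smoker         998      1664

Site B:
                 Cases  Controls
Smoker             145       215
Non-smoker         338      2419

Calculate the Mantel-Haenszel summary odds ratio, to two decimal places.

2.18

OR_MH = Σ(aᵢdᵢ/nᵢ) / Σ(bᵢcᵢ/nᵢ), where nᵢ is the stratum total.
Stratum 1 (Site A): n = 4474; a·d/n = 956·1664/4474 = 355.5619; b·c/n = 856·998/4474 = 190.9450
Stratum 2 (Site B): n = 3117; a·d/n = 145·2419/3117 = 112.5297; b·c/n = 215·338/3117 = 23.3141
OR_MH = (355.5619 + 112.5297) / (190.9450 + 23.3141) = 468.0916 / 214.2591 = 2.18470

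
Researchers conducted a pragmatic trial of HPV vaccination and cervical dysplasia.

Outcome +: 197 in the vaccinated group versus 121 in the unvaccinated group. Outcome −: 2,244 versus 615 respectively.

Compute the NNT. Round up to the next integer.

Risk in treated group = 197/2441 = 0.08070; risk in control = 121/736 = 0.16440.
Absolute risk reduction = 0.16440 − 0.08070 = 0.08370
NNT = 1 / ARR = 1 / 0.08370 = 11.948 → round up → 12

12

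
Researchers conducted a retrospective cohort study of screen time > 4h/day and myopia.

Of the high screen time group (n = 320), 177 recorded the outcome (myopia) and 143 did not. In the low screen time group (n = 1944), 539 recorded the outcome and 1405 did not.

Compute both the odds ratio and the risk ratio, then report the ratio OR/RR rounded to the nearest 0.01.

From the description: a = 177, b = 143, c = 539, d = 1405.
OR = (177·1405)/(143·539) = 248685/77077 = 3.22645
Risk in exposed = 177/320 = 0.55312; risk in unexposed = 539/1944 = 0.27726; RR = 1.99494
OR/RR = 3.22645 / 1.99494 = 1.61731
The outcome is not rare, so the OR lies further from 1 than the RR.

1.62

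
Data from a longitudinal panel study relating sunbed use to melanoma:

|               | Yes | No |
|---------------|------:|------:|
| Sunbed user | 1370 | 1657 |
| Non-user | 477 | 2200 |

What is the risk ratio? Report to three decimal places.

2.540

Cells: a = 1370, b = 1657, c = 477, d = 2200.
Risk in exposed = 1370/3027 = 0.45259; risk in unexposed = 477/2677 = 0.17818.
RR = 0.45259 / 0.17818 = 2.54003
The risk among the exposed is 2.54 times that among the unexposed.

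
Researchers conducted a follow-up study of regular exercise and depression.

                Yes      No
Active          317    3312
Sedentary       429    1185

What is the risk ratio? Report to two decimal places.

Cells: a = 317, b = 3312, c = 429, d = 1185.
Risk in exposed = 317/3629 = 0.08735; risk in unexposed = 429/1614 = 0.26580.
RR = 0.08735 / 0.26580 = 0.32864
The risk is 67% lower among the exposed than among the unexposed.

0.33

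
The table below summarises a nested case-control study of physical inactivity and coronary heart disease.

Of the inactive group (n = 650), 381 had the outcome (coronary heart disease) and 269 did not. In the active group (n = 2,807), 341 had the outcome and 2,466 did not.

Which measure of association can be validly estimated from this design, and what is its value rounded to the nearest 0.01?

From the description: a = 381, b = 269, c = 341, d = 2466.
This is a nested case-control study: participants were sampled on outcome status, so risks in the source population cannot be estimated directly — relative risk is not valid here. The odds ratio is the appropriate measure.
OR = (a·d)/(b·c) = (381 × 2466) / (269 × 341) = 939546 / 91729 = 10.24263

10.24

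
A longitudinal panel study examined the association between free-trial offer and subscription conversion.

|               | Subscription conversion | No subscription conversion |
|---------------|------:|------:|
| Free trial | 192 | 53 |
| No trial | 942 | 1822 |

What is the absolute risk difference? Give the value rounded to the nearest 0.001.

Cells: a = 192, b = 53, c = 942, d = 1822.
Risk in exposed = 192/245 = 0.783673; risk in unexposed = 942/2764 = 0.340810.
Risk difference = 0.783673 − 0.340810 = 0.442863

0.443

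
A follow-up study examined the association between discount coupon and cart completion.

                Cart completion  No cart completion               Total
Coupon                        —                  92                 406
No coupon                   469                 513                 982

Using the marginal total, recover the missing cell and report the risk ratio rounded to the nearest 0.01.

The missing cell is in the exposed row: 406 − 92 = 314.
So a = 314, b = 92, c = 469, d = 513.
RR = [a/(a+b)] / [c/(c+d)] = (314/406) / (469/982) = 0.77340/0.47760 = 1.61936

1.62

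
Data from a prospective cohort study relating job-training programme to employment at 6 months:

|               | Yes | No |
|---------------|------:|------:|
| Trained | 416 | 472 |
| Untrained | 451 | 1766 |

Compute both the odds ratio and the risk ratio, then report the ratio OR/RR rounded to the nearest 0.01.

1.50

Cells: a = 416, b = 472, c = 451, d = 1766.
OR = (416·1766)/(472·451) = 734656/212872 = 3.45116
Risk in exposed = 416/888 = 0.46847; risk in unexposed = 451/2217 = 0.20343; RR = 2.30287
OR/RR = 3.45116 / 2.30287 = 1.49864
The outcome is not rare, so the OR lies further from 1 than the RR.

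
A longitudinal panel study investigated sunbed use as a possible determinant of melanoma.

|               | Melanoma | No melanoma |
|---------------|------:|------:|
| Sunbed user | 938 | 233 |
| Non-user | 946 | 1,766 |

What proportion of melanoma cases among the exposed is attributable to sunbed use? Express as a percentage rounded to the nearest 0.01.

56.45

Cells: a = 938, b = 233, c = 946, d = 1766.
Risk in exposed = 938/1171 = 0.80102; risk in unexposed = 946/2712 = 0.34882.
RR = 0.80102/0.34882 = 2.29638
AR% = (RR − 1)/RR × 100 = (2.29638 − 1)/2.29638 × 100 = 56.4533%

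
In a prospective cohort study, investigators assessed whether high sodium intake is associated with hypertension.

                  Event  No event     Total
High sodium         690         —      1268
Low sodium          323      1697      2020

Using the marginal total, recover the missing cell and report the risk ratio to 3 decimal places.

The missing cell is in the exposed row: 1268 − 690 = 578.
So a = 690, b = 578, c = 323, d = 1697.
RR = [a/(a+b)] / [c/(c+d)] = (690/1268) / (323/2020) = 0.54416/0.15990 = 3.40313

3.403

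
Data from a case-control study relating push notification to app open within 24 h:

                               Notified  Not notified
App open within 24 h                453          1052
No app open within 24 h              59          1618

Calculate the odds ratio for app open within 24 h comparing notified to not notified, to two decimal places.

Reading the table with exposure as columns: a = 453 (Notified, case), b = 59 (Notified, non-case), c = 1052 (Not notified, case), d = 1618.
OR = (a·d)/(b·c) = (453 × 1618) / (59 × 1052) = 732954 / 62068 = 11.80889
The odds of app open within 24 h are about 11.81 times as high in the notified group.

11.81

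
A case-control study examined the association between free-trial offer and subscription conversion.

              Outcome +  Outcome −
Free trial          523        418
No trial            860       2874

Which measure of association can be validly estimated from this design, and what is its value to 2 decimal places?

Cells: a = 523, b = 418, c = 860, d = 2874.
This is a case-control study: participants were sampled on outcome status, so risks in the source population cannot be estimated directly — relative risk is not valid here. The odds ratio is the appropriate measure.
OR = (a·d)/(b·c) = (523 × 2874) / (418 × 860) = 1503102 / 359480 = 4.18132

4.18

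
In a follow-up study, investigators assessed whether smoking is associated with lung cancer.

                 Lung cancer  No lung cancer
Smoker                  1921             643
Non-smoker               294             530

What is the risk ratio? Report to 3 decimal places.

Cells: a = 1921, b = 643, c = 294, d = 530.
Risk in exposed = 1921/2564 = 0.74922; risk in unexposed = 294/824 = 0.35680.
RR = 0.74922 / 0.35680 = 2.09985
The risk among the exposed is 2.10 times that among the unexposed.

2.100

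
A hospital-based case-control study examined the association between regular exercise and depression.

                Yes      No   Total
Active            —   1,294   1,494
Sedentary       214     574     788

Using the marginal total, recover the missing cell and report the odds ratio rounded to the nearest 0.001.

0.415

The missing cell is in the exposed row: 1494 − 1294 = 200.
So a = 200, b = 1294, c = 214, d = 574.
OR = (a·d)/(b·c) = (200 × 574) / (1294 × 214) = 114800 / 276916 = 0.41457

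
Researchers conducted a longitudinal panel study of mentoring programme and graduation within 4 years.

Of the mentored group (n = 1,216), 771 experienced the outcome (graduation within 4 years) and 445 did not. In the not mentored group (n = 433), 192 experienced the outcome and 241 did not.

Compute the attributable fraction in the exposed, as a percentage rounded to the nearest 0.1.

30.1

From the description: a = 771, b = 445, c = 192, d = 241.
Risk in exposed = 771/1216 = 0.63405; risk in unexposed = 192/433 = 0.44342.
RR = 0.63405/0.44342 = 1.42991
AR% = (RR − 1)/RR × 100 = (1.42991 − 1)/1.42991 × 100 = 30.0653%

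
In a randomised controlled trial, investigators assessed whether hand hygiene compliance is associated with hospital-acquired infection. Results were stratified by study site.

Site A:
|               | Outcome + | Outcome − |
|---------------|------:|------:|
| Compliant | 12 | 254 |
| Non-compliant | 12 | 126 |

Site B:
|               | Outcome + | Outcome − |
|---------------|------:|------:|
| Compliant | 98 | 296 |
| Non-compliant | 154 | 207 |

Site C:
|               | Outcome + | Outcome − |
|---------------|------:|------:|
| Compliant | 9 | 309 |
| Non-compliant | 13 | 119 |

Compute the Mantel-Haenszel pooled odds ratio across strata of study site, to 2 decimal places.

0.43

OR_MH = Σ(aᵢdᵢ/nᵢ) / Σ(bᵢcᵢ/nᵢ), where nᵢ is the stratum total.
Stratum 1 (Site A): n = 404; a·d/n = 12·126/404 = 3.7426; b·c/n = 254·12/404 = 7.5446
Stratum 2 (Site B): n = 755; a·d/n = 98·207/755 = 26.8689; b·c/n = 296·154/755 = 60.3762
Stratum 3 (Site C): n = 450; a·d/n = 9·119/450 = 2.3800; b·c/n = 309·13/450 = 8.9267
OR_MH = (3.7426 + 26.8689 + 2.3800) / (7.5446 + 60.3762 + 8.9267) = 32.9914 / 76.8474 = 0.42931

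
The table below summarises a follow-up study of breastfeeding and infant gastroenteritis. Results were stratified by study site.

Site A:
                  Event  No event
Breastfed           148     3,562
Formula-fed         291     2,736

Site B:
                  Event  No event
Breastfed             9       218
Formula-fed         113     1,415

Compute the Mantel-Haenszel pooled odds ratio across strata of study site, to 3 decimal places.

OR_MH = Σ(aᵢdᵢ/nᵢ) / Σ(bᵢcᵢ/nᵢ), where nᵢ is the stratum total.
Stratum 1 (Site A): n = 6737; a·d/n = 148·2736/6737 = 60.1051; b·c/n = 3562·291/6737 = 153.8581
Stratum 2 (Site B): n = 1755; a·d/n = 9·1415/1755 = 7.2564; b·c/n = 218·113/1755 = 14.0365
OR_MH = (60.1051 + 7.2564) / (153.8581 + 14.0365) = 67.3615 / 167.8946 = 0.40121

0.401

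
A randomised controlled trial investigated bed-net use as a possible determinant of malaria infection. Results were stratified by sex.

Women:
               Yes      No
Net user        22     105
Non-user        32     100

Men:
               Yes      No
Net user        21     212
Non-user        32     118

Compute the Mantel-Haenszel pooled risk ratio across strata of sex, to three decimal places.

RR_MH = Σ(aᵢ·n₀ᵢ/nᵢ) / Σ(cᵢ·n₁ᵢ/nᵢ), with n₁ᵢ = aᵢ+bᵢ (exposed), n₀ᵢ = cᵢ+dᵢ (unexposed), nᵢ = n₁ᵢ+n₀ᵢ.
Stratum 1 (Women): n₁ = 127, n₀ = 132, n = 259; a·n₀/n = 22·132/259 = 11.2124; c·n₁/n = 32·127/259 = 15.6911
Stratum 2 (Men): n₁ = 233, n₀ = 150, n = 383; a·n₀/n = 21·150/383 = 8.2245; c·n₁/n = 32·233/383 = 19.4674
RR_MH = (11.2124 + 8.2245) / (15.6911 + 19.4674) = 19.4369 / 35.1585 = 0.55284

0.553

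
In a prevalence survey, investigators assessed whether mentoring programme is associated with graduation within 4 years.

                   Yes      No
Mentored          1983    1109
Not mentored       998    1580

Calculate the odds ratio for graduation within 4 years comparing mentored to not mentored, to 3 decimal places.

2.831

Cells: a = 1983, b = 1109, c = 998, d = 1580.
OR = (a·d)/(b·c) = (1983 × 1580) / (1109 × 998) = 3133140 / 1106782 = 2.83086
The odds of graduation within 4 years are about 2.83 times as high in the mentored group.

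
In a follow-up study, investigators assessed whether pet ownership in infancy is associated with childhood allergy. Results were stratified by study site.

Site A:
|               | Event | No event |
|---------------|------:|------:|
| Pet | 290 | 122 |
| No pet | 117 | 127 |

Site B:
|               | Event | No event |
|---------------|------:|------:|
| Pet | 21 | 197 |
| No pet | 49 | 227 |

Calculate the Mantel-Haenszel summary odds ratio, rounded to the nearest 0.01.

1.59

OR_MH = Σ(aᵢdᵢ/nᵢ) / Σ(bᵢcᵢ/nᵢ), where nᵢ is the stratum total.
Stratum 1 (Site A): n = 656; a·d/n = 290·127/656 = 56.1433; b·c/n = 122·117/656 = 21.7591
Stratum 2 (Site B): n = 494; a·d/n = 21·227/494 = 9.6498; b·c/n = 197·49/494 = 19.5405
OR_MH = (56.1433 + 9.6498) / (21.7591 + 19.5405) = 65.7931 / 41.2996 = 1.59307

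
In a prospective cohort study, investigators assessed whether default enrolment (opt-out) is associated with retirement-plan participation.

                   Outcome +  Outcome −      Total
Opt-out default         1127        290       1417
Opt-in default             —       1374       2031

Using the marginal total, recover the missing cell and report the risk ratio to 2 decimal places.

2.46

The missing cell is in the unexposed row: 2031 − 1374 = 657.
So a = 1127, b = 290, c = 657, d = 1374.
RR = [a/(a+b)] / [c/(c+d)] = (1127/1417) / (657/2031) = 0.79534/0.32349 = 2.45866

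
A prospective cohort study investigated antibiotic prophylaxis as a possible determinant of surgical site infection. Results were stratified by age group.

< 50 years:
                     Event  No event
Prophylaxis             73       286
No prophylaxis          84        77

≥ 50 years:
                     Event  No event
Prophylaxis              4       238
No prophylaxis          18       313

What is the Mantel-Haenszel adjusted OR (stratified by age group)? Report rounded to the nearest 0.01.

OR_MH = Σ(aᵢdᵢ/nᵢ) / Σ(bᵢcᵢ/nᵢ), where nᵢ is the stratum total.
Stratum 1 (< 50 years): n = 520; a·d/n = 73·77/520 = 10.8096; b·c/n = 286·84/520 = 46.2000
Stratum 2 (≥ 50 years): n = 573; a·d/n = 4·313/573 = 2.1850; b·c/n = 238·18/573 = 7.4764
OR_MH = (10.8096 + 2.1850) / (46.2000 + 7.4764) = 12.9946 / 53.6764 = 0.24209

0.24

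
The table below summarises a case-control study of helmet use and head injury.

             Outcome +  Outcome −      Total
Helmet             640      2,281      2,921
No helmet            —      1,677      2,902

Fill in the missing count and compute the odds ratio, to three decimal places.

0.384

The missing cell is in the unexposed row: 2902 − 1677 = 1225.
So a = 640, b = 2281, c = 1225, d = 1677.
OR = (a·d)/(b·c) = (640 × 1677) / (2281 × 1225) = 1073280 / 2794225 = 0.38411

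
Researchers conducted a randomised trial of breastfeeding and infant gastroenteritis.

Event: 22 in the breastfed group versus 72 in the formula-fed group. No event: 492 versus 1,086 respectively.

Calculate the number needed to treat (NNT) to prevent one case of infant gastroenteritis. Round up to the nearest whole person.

52

Risk in treated group = 22/514 = 0.04280; risk in control = 72/1158 = 0.06218.
Absolute risk reduction = 0.06218 − 0.04280 = 0.01937
NNT = 1 / ARR = 1 / 0.01937 = 51.614 → round up → 52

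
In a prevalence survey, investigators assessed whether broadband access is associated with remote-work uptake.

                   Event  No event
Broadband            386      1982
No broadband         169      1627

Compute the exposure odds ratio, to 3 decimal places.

1.875

Cells: a = 386, b = 1982, c = 169, d = 1627.
OR = (a·d)/(b·c) = (386 × 1627) / (1982 × 169) = 628022 / 334958 = 1.87493
The odds of remote-work uptake are about 1.87 times as high in the broadband group.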